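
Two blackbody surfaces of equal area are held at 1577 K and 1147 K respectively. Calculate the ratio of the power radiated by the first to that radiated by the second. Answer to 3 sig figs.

P₁/P₂ ≈ 3.57

With equal areas, P₁/P₂ = (T₁/T₂)⁴ = (1577/1147)⁴ = 3.57.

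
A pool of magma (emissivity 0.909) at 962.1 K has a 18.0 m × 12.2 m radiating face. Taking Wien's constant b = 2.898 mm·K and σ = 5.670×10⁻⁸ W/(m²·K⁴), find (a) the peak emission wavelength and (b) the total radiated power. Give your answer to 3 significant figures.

λ_max ≈ 3.01 μm; P ≈ 9.70×10⁶ W

(a) λ_max = b/T = 2.898×10⁻³/962.1 = 3.012×10⁻⁶ m = 3.01 μm.
Area A = 18.0 × 12.2 = 219.6 m².
(b) P = εσAT⁴ = 0.909×5.670×10⁻⁸×219.6×(962.1)⁴ = 9.70×10⁶ W.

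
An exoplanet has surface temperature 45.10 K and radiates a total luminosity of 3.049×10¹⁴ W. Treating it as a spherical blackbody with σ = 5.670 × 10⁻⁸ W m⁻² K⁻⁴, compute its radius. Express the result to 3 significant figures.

L = 4πR²σT⁴ ⇒ R = √(L/(4πσT⁴)).
σT⁴ = 0.234579 W/m², so R = √(3.049×10¹⁴/(4π×0.234579)) = 1.02×10⁷ m.

R ≈ 1.02×10⁷ m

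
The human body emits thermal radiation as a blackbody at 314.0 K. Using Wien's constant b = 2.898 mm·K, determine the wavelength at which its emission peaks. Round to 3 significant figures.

λ_max ≈ 9.23 μm

Wien's displacement law: λ_max = b/T = (2.898×10⁻³ m·K)/(314.0 K) = 9.229×10⁻⁶ m.
That is 9.23 μm, in the infrared range.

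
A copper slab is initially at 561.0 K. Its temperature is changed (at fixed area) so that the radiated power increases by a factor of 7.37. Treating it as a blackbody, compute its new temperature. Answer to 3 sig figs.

P ∝ T⁴, so T₂/T₁ = (P₂/P₁)^(1/4) = (7.37)^(1/4) = 1.64766.
T₂ = 561.0 × 1.64766 = 924 K.

T₂ ≈ 924 K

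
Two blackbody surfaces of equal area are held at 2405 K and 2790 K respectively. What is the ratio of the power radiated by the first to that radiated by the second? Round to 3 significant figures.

With equal areas, P₁/P₂ = (T₁/T₂)⁴ = (2405/2790)⁴ = 0.552.

P₁/P₂ ≈ 0.552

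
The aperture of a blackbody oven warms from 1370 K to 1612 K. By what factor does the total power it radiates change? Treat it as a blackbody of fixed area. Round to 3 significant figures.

P₂/P₁ ≈ 1.92

P ∝ T⁴, so P₂/P₁ = (T₂/T₁)⁴ = (1612/1370)⁴ = (1.17664)⁴ = 1.92.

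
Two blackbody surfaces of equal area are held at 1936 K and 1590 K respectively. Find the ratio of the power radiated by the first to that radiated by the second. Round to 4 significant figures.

With equal areas, P₁/P₂ = (T₁/T₂)⁴ = (1936/1590)⁴ = 2.198.

P₁/P₂ ≈ 2.198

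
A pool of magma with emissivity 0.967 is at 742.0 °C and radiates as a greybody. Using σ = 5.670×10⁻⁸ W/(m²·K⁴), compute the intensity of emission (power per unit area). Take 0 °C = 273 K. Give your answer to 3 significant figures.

T = 742.0 °C + 273 = 1015.0 K.
Stefan–Boltzmann: I = εσT⁴ = 0.967 × 5.670×10⁻⁸ × (1015.0)⁴ = 5.82×10⁴ W/m².

I ≈ 5.82×10⁴ W/m²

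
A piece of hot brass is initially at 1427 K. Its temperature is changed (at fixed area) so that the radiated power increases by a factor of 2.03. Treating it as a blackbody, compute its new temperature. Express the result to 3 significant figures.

P ∝ T⁴, so T₂/T₁ = (P₂/P₁)^(1/4) = (2.03)^(1/4) = 1.19364.
T₂ = 1427 × 1.19364 = 1.70×10³ K.

T₂ ≈ 1.70×10³ K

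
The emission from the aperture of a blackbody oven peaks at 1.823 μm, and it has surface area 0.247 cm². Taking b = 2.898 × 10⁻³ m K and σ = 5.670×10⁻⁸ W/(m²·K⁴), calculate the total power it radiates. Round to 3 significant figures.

P ≈ 8.94 W

Wien's law: T = b/λ_max = 2.898×10⁻³/1.823×10⁻⁶ = 1589.69 K.
Area A = 0.247 cm² = 2.47×10⁻⁵ m².
Then P = σAT⁴ = 5.670×10⁻⁸×2.47×10⁻⁵×(1589.69)⁴ = 8.94 W.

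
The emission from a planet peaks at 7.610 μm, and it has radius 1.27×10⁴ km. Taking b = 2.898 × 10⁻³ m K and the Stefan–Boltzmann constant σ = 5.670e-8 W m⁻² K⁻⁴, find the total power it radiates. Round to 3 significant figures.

Wien's law: T = b/λ_max = 2.898×10⁻³/7.610×10⁻⁶ = 380.815 K.
Surface area A = 4πR² = 4π(1.27×10⁷ m)² = 2.02683×10¹⁵ m².
Then P = σAT⁴ = 5.670×10⁻⁸×2.02683×10¹⁵×(380.815)⁴ = 2.42×10¹⁸ W.

P ≈ 2.42×10¹⁸ W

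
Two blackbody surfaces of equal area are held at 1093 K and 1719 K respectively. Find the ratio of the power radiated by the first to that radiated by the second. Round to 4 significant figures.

P₁/P₂ ≈ 0.1634

With equal areas, P₁/P₂ = (T₁/T₂)⁴ = (1093/1719)⁴ = 0.1634.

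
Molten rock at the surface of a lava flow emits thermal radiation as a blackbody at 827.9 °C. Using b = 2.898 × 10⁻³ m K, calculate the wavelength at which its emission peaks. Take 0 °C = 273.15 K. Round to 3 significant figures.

T = 827.9 °C + 273.15 = 1101.05 K.
Wien's displacement law: λ_max = b/T = (2.898×10⁻³ m·K)/(1101.05 K) = 2.632×10⁻⁶ m.
That is 2.63 μm, in the infrared range.

λ_max ≈ 2.63 μm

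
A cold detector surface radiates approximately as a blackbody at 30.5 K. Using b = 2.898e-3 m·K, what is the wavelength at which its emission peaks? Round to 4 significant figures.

Wien's displacement law: λ_max = b/T = (2.898×10⁻³ m·K)/(30.5 K) = 9.5016×10⁻⁵ m.
That is 95.02 μm, in the infrared range.

λ_max ≈ 95.02 μm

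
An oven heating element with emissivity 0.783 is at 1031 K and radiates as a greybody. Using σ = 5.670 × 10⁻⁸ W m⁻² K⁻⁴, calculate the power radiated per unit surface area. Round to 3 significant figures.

I ≈ 5.02×10⁴ W/m²

Stefan–Boltzmann: I = εσT⁴ = 0.783 × 5.670×10⁻⁸ × (1031)⁴ = 5.02×10⁴ W/m².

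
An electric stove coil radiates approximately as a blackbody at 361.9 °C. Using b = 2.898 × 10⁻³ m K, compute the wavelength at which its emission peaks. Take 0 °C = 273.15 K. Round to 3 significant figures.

λ_max ≈ 4.56 μm

T = 361.9 °C + 273.15 = 635.05 K.
Wien's displacement law: λ_max = b/T = (2.898×10⁻³ m·K)/(635.05 K) = 4.563×10⁻⁶ m.
That is 4.56 μm, in the infrared range.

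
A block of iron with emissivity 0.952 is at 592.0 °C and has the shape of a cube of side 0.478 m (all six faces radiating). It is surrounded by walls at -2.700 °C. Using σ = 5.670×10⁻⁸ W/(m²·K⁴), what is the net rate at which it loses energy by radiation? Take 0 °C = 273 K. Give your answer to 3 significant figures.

T = 592.0 °C + 273 = 865.0 K.
Surroundings: T = -2.700 °C + 273 = 270.300 K.
Area A = 6s² = 6×(0.478 m)² = 1.3709 m².
Net radiated power P_net = εσA(T⁴ − T₀⁴) = 0.952×5.670×10⁻⁸×1.3709×(865.0⁴ − 270.300⁴).
T⁴ − T₀⁴ = 5.59841×10¹¹ − 5.33807×10⁹ = 5.54503×10¹¹ K⁴, so P_net = 4.10×10⁴ W.

Net loss ≈ 4.10×10⁴ W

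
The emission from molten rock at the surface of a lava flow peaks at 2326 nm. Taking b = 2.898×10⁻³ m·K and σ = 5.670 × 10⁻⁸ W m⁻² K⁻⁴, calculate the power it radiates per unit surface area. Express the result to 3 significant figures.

I ≈ 1.37×10⁵ W/m²

Wien's law: T = b/λ_max = 2.898×10⁻³/2.326×10⁻⁶ = 1245.92 K.
Then I = σT⁴ = 5.670×10⁻⁸×(1245.92)⁴ = 1.37×10⁵ W/m².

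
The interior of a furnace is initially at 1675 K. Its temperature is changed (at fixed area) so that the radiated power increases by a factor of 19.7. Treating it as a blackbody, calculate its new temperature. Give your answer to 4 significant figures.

P ∝ T⁴, so T₂/T₁ = (P₂/P₁)^(1/4) = (19.7)^(1/4) = 2.10677.
T₂ = 1675 × 2.10677 = 3529 K.

T₂ ≈ 3529 K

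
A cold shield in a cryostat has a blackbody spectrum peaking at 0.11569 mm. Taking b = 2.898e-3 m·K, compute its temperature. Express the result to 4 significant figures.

T ≈ 25.05 K

Wien's law gives T = b/λ_max = (2.898×10⁻³ m·K)/(1.1569×10⁻⁴ m) = 25.05 K.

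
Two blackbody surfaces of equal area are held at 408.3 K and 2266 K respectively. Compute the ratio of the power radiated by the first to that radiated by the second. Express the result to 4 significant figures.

P₁/P₂ ≈ 1.054×10⁻³

With equal areas, P₁/P₂ = (T₁/T₂)⁴ = (408.3/2266)⁴ = 1.054×10⁻³.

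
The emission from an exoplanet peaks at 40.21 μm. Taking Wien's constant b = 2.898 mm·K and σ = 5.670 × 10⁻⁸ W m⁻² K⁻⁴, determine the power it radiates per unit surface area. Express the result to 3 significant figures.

I ≈ 1.53 W/m²

Wien's law: T = b/λ_max = 2.898×10⁻³/4.021×10⁻⁵ = 72.0716 K.
Then I = σT⁴ = 5.670×10⁻⁸×(72.0716)⁴ = 1.53 W/m².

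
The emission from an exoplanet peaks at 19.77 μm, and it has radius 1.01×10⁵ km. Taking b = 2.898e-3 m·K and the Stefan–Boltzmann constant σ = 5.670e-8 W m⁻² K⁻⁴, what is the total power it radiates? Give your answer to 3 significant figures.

P ≈ 3.36×10¹⁸ W

Wien's law: T = b/λ_max = 2.898×10⁻³/1.977×10⁻⁵ = 146.586 K.
Surface area A = 4πR² = 4π(1.01×10⁸ m)² = 1.28190×10¹⁷ m².
Then P = σAT⁴ = 5.670×10⁻⁸×1.28190×10¹⁷×(146.586)⁴ = 3.36×10¹⁸ W.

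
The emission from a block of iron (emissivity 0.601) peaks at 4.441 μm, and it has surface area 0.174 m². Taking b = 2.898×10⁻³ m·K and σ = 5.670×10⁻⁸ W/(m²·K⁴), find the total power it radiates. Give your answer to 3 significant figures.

P ≈ 1.08×10³ W

Wien's law: T = b/λ_max = 2.898×10⁻³/4.441×10⁻⁶ = 652.556 K.
Area A = 0.174 m².
Then P = εσAT⁴ = 0.601×5.670×10⁻⁸×0.174×(652.556)⁴ = 1.08×10³ W.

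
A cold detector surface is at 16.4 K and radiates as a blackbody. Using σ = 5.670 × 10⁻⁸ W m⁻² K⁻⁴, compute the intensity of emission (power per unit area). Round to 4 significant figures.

I ≈ 4.102×10⁻³ W/m²

Stefan–Boltzmann: I = σT⁴ = 5.670×10⁻⁸ × (16.4)⁴ = 4.102×10⁻³ W/m².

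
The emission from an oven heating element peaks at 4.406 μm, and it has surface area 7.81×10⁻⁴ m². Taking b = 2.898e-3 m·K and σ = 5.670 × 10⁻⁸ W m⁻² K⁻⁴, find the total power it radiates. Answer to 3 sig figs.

Wien's law: T = b/λ_max = 2.898×10⁻³/4.406×10⁻⁶ = 657.739 K.
Area A = 7.81×10⁻⁴ m².
Then P = σAT⁴ = 5.670×10⁻⁸×7.81×10⁻⁴×(657.739)⁴ = 8.29 W.

P ≈ 8.29 W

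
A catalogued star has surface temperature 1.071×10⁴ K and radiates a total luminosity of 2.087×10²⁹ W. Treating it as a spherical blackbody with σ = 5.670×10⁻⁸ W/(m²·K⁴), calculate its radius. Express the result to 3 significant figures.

R ≈ 4.72×10⁹ m

L = 4πR²σT⁴ ⇒ R = √(L/(4πσT⁴)).
σT⁴ = 7.46004×10⁸ W/m², so R = √(2.087×10²⁹/(4π×7.46004×10⁸)) = 4.72×10⁹ m.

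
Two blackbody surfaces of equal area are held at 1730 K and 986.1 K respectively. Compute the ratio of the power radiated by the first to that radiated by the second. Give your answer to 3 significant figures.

With equal areas, P₁/P₂ = (T₁/T₂)⁴ = (1730/986.1)⁴ = 9.47.

P₁/P₂ ≈ 9.47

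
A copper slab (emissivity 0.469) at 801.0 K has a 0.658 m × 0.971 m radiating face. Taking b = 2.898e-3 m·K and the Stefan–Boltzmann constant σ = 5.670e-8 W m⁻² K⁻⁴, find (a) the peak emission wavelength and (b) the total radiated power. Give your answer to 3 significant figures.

λ_max ≈ 3.62 μm; P ≈ 6.99×10³ W

(a) λ_max = b/T = 2.898×10⁻³/801.0 = 3.618×10⁻⁶ m = 3.62 μm.
Area A = 0.658 × 0.971 = 0.638918 m².
(b) P = εσAT⁴ = 0.469×5.670×10⁻⁸×0.638918×(801.0)⁴ = 6.99×10³ W.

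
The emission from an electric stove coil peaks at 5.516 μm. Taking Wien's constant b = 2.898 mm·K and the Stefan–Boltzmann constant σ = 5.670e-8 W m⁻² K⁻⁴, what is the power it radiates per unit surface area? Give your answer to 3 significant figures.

I ≈ 4.32×10³ W/m²

Wien's law: T = b/λ_max = 2.898×10⁻³/5.516×10⁻⁶ = 525.381 K.
Then I = σT⁴ = 5.670×10⁻⁸×(525.381)⁴ = 4.32×10³ W/m².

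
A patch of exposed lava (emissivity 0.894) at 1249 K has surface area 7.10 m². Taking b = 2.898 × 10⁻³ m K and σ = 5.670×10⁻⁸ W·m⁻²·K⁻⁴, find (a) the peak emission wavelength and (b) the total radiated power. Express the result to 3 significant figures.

λ_max ≈ 2.32×10³ nm; P ≈ 8.76×10⁵ W

(a) λ_max = b/T = 2.898×10⁻³/1249 = 2.320×10⁻⁶ m = 2.32×10³ nm.
Area A = 7.10 m².
(b) P = εσAT⁴ = 0.894×5.670×10⁻⁸×7.10×(1249)⁴ = 8.76×10⁵ W.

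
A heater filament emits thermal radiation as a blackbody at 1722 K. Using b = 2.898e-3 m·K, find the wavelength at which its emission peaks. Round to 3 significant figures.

λ_max ≈ 1.68 μm

Wien's displacement law: λ_max = b/T = (2.898×10⁻³ m·K)/(1722 K) = 1.683×10⁻⁶ m.
That is 1.68 μm, in the infrared range.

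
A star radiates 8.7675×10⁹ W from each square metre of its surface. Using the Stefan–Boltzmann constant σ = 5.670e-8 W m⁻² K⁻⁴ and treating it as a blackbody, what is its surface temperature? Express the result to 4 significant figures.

T ≈ 1.983×10⁴ K

I = σT⁴, so T = (I/σ)^(1/4) = (8.7675×10⁹/(5.670×10⁻⁸))^(1/4) = 1.983×10⁴ K.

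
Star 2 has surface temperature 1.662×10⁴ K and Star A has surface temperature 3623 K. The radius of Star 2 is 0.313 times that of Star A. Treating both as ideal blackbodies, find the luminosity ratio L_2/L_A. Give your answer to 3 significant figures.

L_2/L_A ≈ 43.4

L ∝ R²T⁴, so L_2/L_A = (R_2/R_A)²(T_2/T_A)⁴ = (0.313)² × (1.662×10⁴/3623)⁴ = 0.097969 × 442.844 = 43.4.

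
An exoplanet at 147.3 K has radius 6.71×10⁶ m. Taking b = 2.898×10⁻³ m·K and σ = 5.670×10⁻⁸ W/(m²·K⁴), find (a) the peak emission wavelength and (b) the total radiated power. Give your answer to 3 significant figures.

(a) λ_max = b/T = 2.898×10⁻³/147.3 = 1.967×10⁻⁵ m = 19.7 μm.
Surface area A = 4πR² = 4π(6.71×10⁶ m)² = 5.65790×10¹⁴ m².
(b) P = σAT⁴ = 5.670×10⁻⁸×5.65790×10¹⁴×(147.3)⁴ = 1.51×10¹⁶ W.

λ_max ≈ 19.7 μm; P ≈ 1.51×10¹⁶ W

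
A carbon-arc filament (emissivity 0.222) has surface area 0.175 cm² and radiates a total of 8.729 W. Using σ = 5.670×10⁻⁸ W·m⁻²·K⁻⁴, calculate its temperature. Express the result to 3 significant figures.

T ≈ 2.51×10³ K

Area A = 0.175 cm² = 1.75×10⁻⁵ m².
P = εσAT⁴ ⇒ T = (P/(εσA))^(1/4) = (8.729/(0.222×5.670×10⁻⁸×1.75×10⁻⁵))^(1/4) = 2.51×10³ K.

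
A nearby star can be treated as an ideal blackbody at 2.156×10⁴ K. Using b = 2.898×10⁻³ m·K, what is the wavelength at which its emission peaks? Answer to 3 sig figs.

Wien's displacement law: λ_max = b/T = (2.898×10⁻³ m·K)/(2.156×10⁴ K) = 1.344×10⁻⁷ m.
That is 134 nm, in the ultraviolet range.

λ_max ≈ 134 nm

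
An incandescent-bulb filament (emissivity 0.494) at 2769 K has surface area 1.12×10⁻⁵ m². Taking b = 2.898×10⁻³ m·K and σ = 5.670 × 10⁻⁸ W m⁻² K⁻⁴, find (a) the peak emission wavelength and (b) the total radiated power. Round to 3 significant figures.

λ_max ≈ 1.05 μm; P ≈ 18.4 W

(a) λ_max = b/T = 2.898×10⁻³/2769 = 1.047×10⁻⁶ m = 1.05 μm.
Area A = 1.12×10⁻⁵ m².
(b) P = εσAT⁴ = 0.494×5.670×10⁻⁸×1.12×10⁻⁵×(2769)⁴ = 18.4 W.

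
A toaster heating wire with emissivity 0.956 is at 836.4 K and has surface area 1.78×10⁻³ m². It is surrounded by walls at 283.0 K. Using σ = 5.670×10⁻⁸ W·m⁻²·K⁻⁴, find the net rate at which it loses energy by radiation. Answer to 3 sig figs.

Area A = 1.78×10⁻³ m².
Net radiated power P_net = εσA(T⁴ − T₀⁴) = 0.956×5.670×10⁻⁸×1.78×10⁻³×(836.4⁴ − 283.0⁴).
T⁴ − T₀⁴ = 4.89391×10¹¹ − 6.41425×10⁹ = 4.82977×10¹¹ K⁴, so P_net = 46.6 W.

Net loss ≈ 46.6 W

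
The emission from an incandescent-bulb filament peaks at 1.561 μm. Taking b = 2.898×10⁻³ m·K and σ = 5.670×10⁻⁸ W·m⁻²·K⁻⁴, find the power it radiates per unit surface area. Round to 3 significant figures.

I ≈ 6.74×10⁵ W/m²

Wien's law: T = b/λ_max = 2.898×10⁻³/1.561×10⁻⁶ = 1856.50 K.
Then I = σT⁴ = 5.670×10⁻⁸×(1856.50)⁴ = 6.74×10⁵ W/m².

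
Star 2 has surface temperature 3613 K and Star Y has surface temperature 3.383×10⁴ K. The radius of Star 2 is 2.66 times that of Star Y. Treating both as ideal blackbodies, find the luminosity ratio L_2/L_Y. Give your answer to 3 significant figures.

L_2/L_Y ≈ 9.21×10⁻⁴

L ∝ R²T⁴, so L_2/L_Y = (R_2/R_Y)²(T_2/T_Y)⁴ = (2.66)² × (3613/3.383×10⁴)⁴ = 7.0756 × 1.30096×10⁻⁴ = 9.21×10⁻⁴.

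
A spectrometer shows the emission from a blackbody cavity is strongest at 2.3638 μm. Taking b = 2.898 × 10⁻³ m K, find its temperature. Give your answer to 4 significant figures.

T ≈ 1226 K

Wien's law gives T = b/λ_max = (2.898×10⁻³ m·K)/(2.3638×10⁻⁶ m) = 1226 K.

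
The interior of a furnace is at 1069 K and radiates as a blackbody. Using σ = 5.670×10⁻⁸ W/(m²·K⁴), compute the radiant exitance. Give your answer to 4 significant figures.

I ≈ 7.404×10⁴ W/m²

Stefan–Boltzmann: I = σT⁴ = 5.670×10⁻⁸ × (1069)⁴ = 7.404×10⁴ W/m².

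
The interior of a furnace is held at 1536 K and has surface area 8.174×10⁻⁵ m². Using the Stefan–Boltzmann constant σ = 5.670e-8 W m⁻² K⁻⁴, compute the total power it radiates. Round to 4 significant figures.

Area A = 8.174×10⁻⁵ m².
P = σAT⁴ = 5.670×10⁻⁸ × 8.174×10⁻⁵ × (1536)⁴ = 25.80 W.

P ≈ 25.80 W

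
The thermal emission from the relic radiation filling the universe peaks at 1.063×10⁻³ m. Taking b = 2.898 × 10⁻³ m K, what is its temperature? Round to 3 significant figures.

T ≈ 2.73 K

Wien's law gives T = b/λ_max = (2.898×10⁻³ m·K)/(1.063×10⁻³ m) = 2.73 K.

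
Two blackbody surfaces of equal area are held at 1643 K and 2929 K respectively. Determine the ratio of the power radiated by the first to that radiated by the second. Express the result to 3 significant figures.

With equal areas, P₁/P₂ = (T₁/T₂)⁴ = (1643/2929)⁴ = 0.0990.

P₁/P₂ ≈ 0.0990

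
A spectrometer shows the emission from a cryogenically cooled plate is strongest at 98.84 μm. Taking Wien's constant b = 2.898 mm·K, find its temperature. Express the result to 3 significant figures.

Wien's law gives T = b/λ_max = (2.898×10⁻³ m·K)/(9.884×10⁻⁵ m) = 29.3 K.

T ≈ 29.3 K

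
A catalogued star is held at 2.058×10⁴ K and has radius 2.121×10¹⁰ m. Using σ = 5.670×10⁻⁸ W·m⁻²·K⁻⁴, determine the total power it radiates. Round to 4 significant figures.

Surface area A = 4πR² = 4π(2.121×10¹⁰ m)² = 5.65316×10²¹ m².
P = σAT⁴ = 5.670×10⁻⁸ × 5.65316×10²¹ × (2.058×10⁴)⁴ = 5.750×10³¹ W.

P ≈ 5.750×10³¹ W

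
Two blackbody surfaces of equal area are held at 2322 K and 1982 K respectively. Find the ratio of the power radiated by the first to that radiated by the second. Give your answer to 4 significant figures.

With equal areas, P₁/P₂ = (T₁/T₂)⁴ = (2322/1982)⁴ = 1.884.

P₁/P₂ ≈ 1.884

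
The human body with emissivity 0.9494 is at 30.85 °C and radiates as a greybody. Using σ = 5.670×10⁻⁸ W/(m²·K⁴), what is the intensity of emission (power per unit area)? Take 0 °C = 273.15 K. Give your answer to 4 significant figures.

T = 30.85 °C + 273.15 = 304.00 K.
Stefan–Boltzmann: I = εσT⁴ = 0.9494 × 5.670×10⁻⁸ × (304.00)⁴ = 459.8 W/m².

I ≈ 459.8 W/m²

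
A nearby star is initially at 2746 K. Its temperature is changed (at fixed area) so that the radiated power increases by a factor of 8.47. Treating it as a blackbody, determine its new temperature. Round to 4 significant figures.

P ∝ T⁴, so T₂/T₁ = (P₂/P₁)^(1/4) = (8.47)^(1/4) = 1.70597.
T₂ = 2746 × 1.70597 = 4685 K.

T₂ ≈ 4685 K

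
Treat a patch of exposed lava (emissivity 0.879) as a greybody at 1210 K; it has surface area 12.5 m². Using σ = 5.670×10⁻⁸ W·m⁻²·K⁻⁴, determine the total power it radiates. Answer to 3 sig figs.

P ≈ 1.34×10⁶ W

Area A = 12.5 m².
P = εσAT⁴ = 0.879 × 5.670×10⁻⁸ × 12.5 × (1210)⁴ = 1.34×10⁶ W.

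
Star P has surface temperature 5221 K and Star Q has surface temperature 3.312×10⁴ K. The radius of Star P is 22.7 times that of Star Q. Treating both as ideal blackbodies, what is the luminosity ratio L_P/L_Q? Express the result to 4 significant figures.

L ∝ R²T⁴, so L_P/L_Q = (R_P/R_Q)²(T_P/T_Q)⁴ = (22.7)² × (5221/3.312×10⁴)⁴ = 515.29 × 6.17523×10⁻⁴ = 0.3182.

L_P/L_Q ≈ 0.3182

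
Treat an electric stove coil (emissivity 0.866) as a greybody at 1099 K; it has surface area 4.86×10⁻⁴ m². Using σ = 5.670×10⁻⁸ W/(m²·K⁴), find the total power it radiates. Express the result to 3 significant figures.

P ≈ 34.8 W

Area A = 4.86×10⁻⁴ m².
P = εσAT⁴ = 0.866 × 5.670×10⁻⁸ × 4.86×10⁻⁴ × (1099)⁴ = 34.8 W.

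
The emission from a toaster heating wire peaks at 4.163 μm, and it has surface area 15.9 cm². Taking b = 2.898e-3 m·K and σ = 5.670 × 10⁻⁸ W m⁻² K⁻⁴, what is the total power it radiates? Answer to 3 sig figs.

Wien's law: T = b/λ_max = 2.898×10⁻³/4.163×10⁻⁶ = 696.133 K.
Area A = 15.9 cm² = 1.59×10⁻³ m².
Then P = σAT⁴ = 5.670×10⁻⁸×1.59×10⁻³×(696.133)⁴ = 21.2 W.

P ≈ 21.2 W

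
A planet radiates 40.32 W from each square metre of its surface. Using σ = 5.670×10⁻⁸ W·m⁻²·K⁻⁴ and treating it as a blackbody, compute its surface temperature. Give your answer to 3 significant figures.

T ≈ 163 K

I = σT⁴, so T = (I/σ)^(1/4) = (40.32/(5.670×10⁻⁸))^(1/4) = 163 K.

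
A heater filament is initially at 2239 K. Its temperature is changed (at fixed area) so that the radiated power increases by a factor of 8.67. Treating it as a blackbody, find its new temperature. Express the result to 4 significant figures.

P ∝ T⁴, so T₂/T₁ = (P₂/P₁)^(1/4) = (8.67)^(1/4) = 1.71595.
T₂ = 2239 × 1.71595 = 3842 K.

T₂ ≈ 3842 K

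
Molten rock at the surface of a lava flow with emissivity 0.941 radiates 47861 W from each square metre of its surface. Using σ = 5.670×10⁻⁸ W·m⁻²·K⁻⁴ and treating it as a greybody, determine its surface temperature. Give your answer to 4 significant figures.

T ≈ 973.2 K

I = εσT⁴, so T = (I/εσ)^(1/4) = (47861/(0.941×5.670×10⁻⁸))^(1/4) = 973.2 K.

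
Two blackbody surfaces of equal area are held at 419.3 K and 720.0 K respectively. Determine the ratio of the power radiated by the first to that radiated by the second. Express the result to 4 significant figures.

With equal areas, P₁/P₂ = (T₁/T₂)⁴ = (419.3/720.0)⁴ = 0.1150.

P₁/P₂ ≈ 0.1150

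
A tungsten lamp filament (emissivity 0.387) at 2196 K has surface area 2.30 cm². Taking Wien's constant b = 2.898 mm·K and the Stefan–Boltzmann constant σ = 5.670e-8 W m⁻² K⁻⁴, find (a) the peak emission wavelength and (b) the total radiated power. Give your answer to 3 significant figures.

λ_max ≈ 1.32 μm; P ≈ 117 W

(a) λ_max = b/T = 2.898×10⁻³/2196 = 1.320×10⁻⁶ m = 1.32 μm.
Area A = 2.30 cm² = 2.30×10⁻⁴ m².
(b) P = εσAT⁴ = 0.387×5.670×10⁻⁸×2.30×10⁻⁴×(2196)⁴ = 117 W.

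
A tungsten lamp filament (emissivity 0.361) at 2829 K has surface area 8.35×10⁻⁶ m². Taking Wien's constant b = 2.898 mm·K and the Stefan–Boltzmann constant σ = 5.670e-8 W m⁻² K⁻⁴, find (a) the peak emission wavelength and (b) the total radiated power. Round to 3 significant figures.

λ_max ≈ 1.02 μm; P ≈ 10.9 W

(a) λ_max = b/T = 2.898×10⁻³/2829 = 1.024×10⁻⁶ m = 1.02 μm.
Area A = 8.35×10⁻⁶ m².
(b) P = εσAT⁴ = 0.361×5.670×10⁻⁸×8.35×10⁻⁶×(2829)⁴ = 10.9 W.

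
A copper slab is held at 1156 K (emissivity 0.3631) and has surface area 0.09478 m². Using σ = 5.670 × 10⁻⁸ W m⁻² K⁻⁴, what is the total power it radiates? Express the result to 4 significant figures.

P ≈ 3485 W

Area A = 0.09478 m².
P = εσAT⁴ = 0.3631 × 5.670×10⁻⁸ × 0.09478 × (1156)⁴ = 3485 W.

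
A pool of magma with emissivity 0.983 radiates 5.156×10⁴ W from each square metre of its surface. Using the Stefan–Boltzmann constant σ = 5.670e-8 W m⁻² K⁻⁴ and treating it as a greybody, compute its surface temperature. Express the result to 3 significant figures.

I = εσT⁴, so T = (I/εσ)^(1/4) = (5.156×10⁴/(0.983×5.670×10⁻⁸))^(1/4) = 981 K.

T ≈ 981 K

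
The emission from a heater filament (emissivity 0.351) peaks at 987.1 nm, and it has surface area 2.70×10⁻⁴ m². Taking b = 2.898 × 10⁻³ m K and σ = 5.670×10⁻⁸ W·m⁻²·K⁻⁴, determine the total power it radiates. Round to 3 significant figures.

P ≈ 399 W

Wien's law: T = b/λ_max = 2.898×10⁻³/9.871×10⁻⁷ = 2935.87 K.
Area A = 2.70×10⁻⁴ m².
Then P = εσAT⁴ = 0.351×5.670×10⁻⁸×2.70×10⁻⁴×(2935.87)⁴ = 399 W.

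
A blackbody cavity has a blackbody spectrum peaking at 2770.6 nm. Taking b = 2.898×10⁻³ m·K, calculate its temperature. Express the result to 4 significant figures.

T ≈ 1046 K

Wien's law gives T = b/λ_max = (2.898×10⁻³ m·K)/(2.7706×10⁻⁶ m) = 1046 K.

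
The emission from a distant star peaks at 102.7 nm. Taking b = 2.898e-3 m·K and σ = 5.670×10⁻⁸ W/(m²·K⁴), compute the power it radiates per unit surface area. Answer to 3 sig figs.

I ≈ 3.59×10¹⁰ W/m²

Wien's law: T = b/λ_max = 2.898×10⁻³/1.027×10⁻⁷ = 28218.1 K.
Then I = σT⁴ = 5.670×10⁻⁸×(28218.1)⁴ = 3.59×10¹⁰ W/m².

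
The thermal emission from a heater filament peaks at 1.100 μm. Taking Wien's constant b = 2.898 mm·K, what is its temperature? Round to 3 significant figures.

T ≈ 2.63×10³ K

Wien's law gives T = b/λ_max = (2.898×10⁻³ m·K)/(1.100×10⁻⁶ m) = 2.63×10³ K.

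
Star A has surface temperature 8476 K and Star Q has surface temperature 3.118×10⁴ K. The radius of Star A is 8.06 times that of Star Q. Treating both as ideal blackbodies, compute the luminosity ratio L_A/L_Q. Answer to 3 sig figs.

L ∝ R²T⁴, so L_A/L_Q = (R_A/R_Q)²(T_A/T_Q)⁴ = (8.06)² × (8476/3.118×10⁴)⁴ = 64.9636 × 5.46084×10⁻³ = 0.355.

L_A/L_Q ≈ 0.355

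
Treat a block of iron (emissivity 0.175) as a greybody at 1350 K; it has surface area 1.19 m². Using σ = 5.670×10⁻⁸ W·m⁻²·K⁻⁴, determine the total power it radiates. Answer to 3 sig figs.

Area A = 1.19 m².
P = εσAT⁴ = 0.175 × 5.670×10⁻⁸ × 1.19 × (1350)⁴ = 3.92×10⁴ W.

P ≈ 3.92×10⁴ W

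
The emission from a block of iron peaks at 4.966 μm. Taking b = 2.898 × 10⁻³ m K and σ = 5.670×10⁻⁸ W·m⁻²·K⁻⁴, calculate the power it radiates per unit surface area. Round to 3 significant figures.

Wien's law: T = b/λ_max = 2.898×10⁻³/4.966×10⁻⁶ = 583.568 K.
Then I = σT⁴ = 5.670×10⁻⁸×(583.568)⁴ = 6.58×10³ W/m².

I ≈ 6.58×10³ W/m²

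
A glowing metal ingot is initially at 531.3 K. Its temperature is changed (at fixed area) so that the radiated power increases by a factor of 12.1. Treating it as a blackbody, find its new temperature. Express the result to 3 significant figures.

T₂ ≈ 991 K

P ∝ T⁴, so T₂/T₁ = (P₂/P₁)^(1/4) = (12.1)^(1/4) = 1.86508.
T₂ = 531.3 × 1.86508 = 991 K.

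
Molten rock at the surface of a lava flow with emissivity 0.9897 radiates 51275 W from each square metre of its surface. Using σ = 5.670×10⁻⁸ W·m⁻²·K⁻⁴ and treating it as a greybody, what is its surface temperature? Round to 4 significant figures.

I = εσT⁴, so T = (I/εσ)^(1/4) = (51275/(0.9897×5.670×10⁻⁸))^(1/4) = 977.7 K.

T ≈ 977.7 K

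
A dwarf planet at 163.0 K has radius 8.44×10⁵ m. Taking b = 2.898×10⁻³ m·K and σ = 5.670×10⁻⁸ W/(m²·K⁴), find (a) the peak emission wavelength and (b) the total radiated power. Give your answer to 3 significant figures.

(a) λ_max = b/T = 2.898×10⁻³/163.0 = 1.778×10⁻⁵ m = 17.8 μm.
Surface area A = 4πR² = 4π(8.44×10⁵ m)² = 8.95148×10¹² m².
(b) P = σAT⁴ = 5.670×10⁻⁸×8.95148×10¹²×(163.0)⁴ = 3.58×10¹⁴ W.

λ_max ≈ 17.8 μm; P ≈ 3.58×10¹⁴ W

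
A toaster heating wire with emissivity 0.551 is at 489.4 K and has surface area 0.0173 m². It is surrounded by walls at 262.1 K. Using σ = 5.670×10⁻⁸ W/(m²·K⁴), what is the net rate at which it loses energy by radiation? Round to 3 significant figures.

Net loss ≈ 28.5 W

Area A = 0.0173 m².
Net radiated power P_net = εσA(T⁴ − T₀⁴) = 0.551×5.670×10⁻⁸×0.0173×(489.4⁴ − 262.1⁴).
T⁴ − T₀⁴ = 5.73662×10¹⁰ − 4.71920×10⁹ = 5.26470×10¹⁰ K⁴, so P_net = 28.5 W.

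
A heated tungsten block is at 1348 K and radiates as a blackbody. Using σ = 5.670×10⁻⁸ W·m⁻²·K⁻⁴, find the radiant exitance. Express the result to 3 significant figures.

Stefan–Boltzmann: I = σT⁴ = 5.670×10⁻⁸ × (1348)⁴ = 1.87×10⁵ W/m².

I ≈ 1.87×10⁵ W/m²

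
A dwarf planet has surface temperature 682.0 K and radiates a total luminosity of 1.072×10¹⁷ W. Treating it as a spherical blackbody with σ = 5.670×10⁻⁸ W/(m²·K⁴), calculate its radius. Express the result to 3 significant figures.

R ≈ 8.34×10⁵ m

L = 4πR²σT⁴ ⇒ R = √(L/(4πσT⁴)).
σT⁴ = 12266.5 W/m², so R = √(1.072×10¹⁷/(4π×12266.5)) = 8.34×10⁵ m.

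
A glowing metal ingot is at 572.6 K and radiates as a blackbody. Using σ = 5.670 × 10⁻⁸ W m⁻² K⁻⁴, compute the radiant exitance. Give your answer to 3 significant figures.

Stefan–Boltzmann: I = σT⁴ = 5.670×10⁻⁸ × (572.6)⁴ = 6.10×10³ W/m².

I ≈ 6.10×10³ W/m²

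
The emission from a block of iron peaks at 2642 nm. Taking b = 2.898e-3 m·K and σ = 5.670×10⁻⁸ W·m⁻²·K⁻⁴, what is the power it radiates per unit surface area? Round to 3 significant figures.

I ≈ 8.21×10⁴ W/m²

Wien's law: T = b/λ_max = 2.898×10⁻³/2.642×10⁻⁶ = 1096.90 K.
Then I = σT⁴ = 5.670×10⁻⁸×(1096.90)⁴ = 8.21×10⁴ W/m².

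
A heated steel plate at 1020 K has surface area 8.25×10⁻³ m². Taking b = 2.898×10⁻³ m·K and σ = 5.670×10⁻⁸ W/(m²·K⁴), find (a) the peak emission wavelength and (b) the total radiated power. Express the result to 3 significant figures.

λ_max ≈ 2.84 μm; P ≈ 506 W

(a) λ_max = b/T = 2.898×10⁻³/1020 = 2.841×10⁻⁶ m = 2.84 μm.
Area A = 8.25×10⁻³ m².
(b) P = σAT⁴ = 5.670×10⁻⁸×8.25×10⁻³×(1020)⁴ = 506 W.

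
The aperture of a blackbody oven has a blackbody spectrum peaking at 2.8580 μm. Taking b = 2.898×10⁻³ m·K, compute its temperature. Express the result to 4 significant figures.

Wien's law gives T = b/λ_max = (2.898×10⁻³ m·K)/(2.8580×10⁻⁶ m) = 1014 K.

T ≈ 1014 K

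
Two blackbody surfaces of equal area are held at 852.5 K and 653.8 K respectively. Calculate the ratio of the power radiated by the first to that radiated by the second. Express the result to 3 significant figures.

With equal areas, P₁/P₂ = (T₁/T₂)⁴ = (852.5/653.8)⁴ = 2.89.

P₁/P₂ ≈ 2.89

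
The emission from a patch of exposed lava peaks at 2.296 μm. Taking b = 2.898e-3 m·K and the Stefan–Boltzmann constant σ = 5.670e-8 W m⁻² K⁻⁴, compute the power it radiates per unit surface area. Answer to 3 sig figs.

Wien's law: T = b/λ_max = 2.898×10⁻³/2.296×10⁻⁶ = 1262.20 K.
Then I = σT⁴ = 5.670×10⁻⁸×(1262.20)⁴ = 1.44×10⁵ W/m².

I ≈ 1.44×10⁵ W/m²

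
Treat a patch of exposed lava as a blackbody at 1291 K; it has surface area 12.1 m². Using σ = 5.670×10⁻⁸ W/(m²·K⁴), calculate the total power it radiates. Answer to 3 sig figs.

P ≈ 1.91×10⁶ W

Area A = 12.1 m².
P = σAT⁴ = 5.670×10⁻⁸ × 12.1 × (1291)⁴ = 1.91×10⁶ W.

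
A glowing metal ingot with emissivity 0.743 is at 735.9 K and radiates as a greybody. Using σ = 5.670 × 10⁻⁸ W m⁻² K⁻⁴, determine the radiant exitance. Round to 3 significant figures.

Stefan–Boltzmann: I = εσT⁴ = 0.743 × 5.670×10⁻⁸ × (735.9)⁴ = 1.24×10⁴ W/m².

I ≈ 1.24×10⁴ W/m²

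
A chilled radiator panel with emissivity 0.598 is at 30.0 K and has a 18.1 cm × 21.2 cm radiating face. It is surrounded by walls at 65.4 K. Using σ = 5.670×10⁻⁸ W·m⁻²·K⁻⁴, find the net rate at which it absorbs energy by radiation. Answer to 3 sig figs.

Area A = 0.181 × 0.212 = 0.038372 m².
Net radiated power P_net = εσA(T⁴ − T₀⁴) = 0.598×5.670×10⁻⁸×0.038372×(30.0⁴ − 65.4⁴).
T⁴ − T₀⁴ = 8.10000×10⁵ − 1.82941×10⁷ = -1.74841×10⁷ K⁴, so P_net = -0.0227 W — negative, meaning a net gain of 0.0227 W.

Net gain ≈ 0.0227 W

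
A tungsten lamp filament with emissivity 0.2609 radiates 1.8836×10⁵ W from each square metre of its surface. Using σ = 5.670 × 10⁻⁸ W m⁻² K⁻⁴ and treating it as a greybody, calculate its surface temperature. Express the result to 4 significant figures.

T ≈ 1889 K

I = εσT⁴, so T = (I/εσ)^(1/4) = (1.8836×10⁵/(0.2609×5.670×10⁻⁸))^(1/4) = 1889 K.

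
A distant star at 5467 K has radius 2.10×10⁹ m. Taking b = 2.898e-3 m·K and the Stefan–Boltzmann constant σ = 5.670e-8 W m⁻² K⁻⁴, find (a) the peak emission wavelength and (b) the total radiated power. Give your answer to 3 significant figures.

λ_max ≈ 0.530 μm; P ≈ 2.81×10²⁷ W

(a) λ_max = b/T = 2.898×10⁻³/5467 = 5.301×10⁻⁷ m = 0.530 μm.
Surface area A = 4πR² = 4π(2.10×10⁹ m)² = 5.54177×10¹⁹ m².
(b) P = σAT⁴ = 5.670×10⁻⁸×5.54177×10¹⁹×(5467)⁴ = 2.81×10²⁷ W.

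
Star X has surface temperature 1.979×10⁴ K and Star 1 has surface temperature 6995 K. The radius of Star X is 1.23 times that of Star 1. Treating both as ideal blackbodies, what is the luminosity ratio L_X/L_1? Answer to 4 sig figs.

L_X/L_1 ≈ 96.93

L ∝ R²T⁴, so L_X/L_1 = (R_X/R_1)²(T_X/T_1)⁴ = (1.23)² × (1.979×10⁴/6995)⁴ = 1.5129 × 64.0667 = 96.93.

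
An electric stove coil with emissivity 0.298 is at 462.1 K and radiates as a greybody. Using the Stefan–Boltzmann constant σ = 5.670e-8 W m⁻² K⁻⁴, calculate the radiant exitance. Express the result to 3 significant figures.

I ≈ 770 W/m²

Stefan–Boltzmann: I = εσT⁴ = 0.298 × 5.670×10⁻⁸ × (462.1)⁴ = 770 W/m².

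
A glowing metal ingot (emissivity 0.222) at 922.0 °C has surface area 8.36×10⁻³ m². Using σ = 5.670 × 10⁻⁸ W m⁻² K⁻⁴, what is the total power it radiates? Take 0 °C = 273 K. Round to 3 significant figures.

T = 922.0 °C + 273 = 1195.0 K.
Area A = 8.36×10⁻³ m².
P = εσAT⁴ = 0.222 × 5.670×10⁻⁸ × 8.36×10⁻³ × (1195.0)⁴ = 215 W.

P ≈ 215 W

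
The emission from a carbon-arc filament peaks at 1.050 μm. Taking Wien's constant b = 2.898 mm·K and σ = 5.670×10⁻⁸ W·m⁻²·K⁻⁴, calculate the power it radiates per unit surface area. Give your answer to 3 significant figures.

I ≈ 3.29×10⁶ W/m²

Wien's law: T = b/λ_max = 2.898×10⁻³/1.050×10⁻⁶ = 2760.00 K.
Then I = σT⁴ = 5.670×10⁻⁸×(2760.00)⁴ = 3.29×10⁶ W/m².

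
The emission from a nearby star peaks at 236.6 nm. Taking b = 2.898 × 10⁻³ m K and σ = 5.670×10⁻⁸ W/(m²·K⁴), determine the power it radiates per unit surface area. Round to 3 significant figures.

Wien's law: T = b/λ_max = 2.898×10⁻³/2.366×10⁻⁷ = 12248.5 K.
Then I = σT⁴ = 5.670×10⁻⁸×(12248.5)⁴ = 1.28×10⁹ W/m².

I ≈ 1.28×10⁹ W/m²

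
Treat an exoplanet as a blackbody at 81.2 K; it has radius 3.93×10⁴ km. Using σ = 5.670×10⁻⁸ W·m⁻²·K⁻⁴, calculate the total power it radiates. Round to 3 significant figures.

P ≈ 4.78×10¹⁶ W

Surface area A = 4πR² = 4π(3.93×10⁷ m)² = 1.94086×10¹⁶ m².
P = σAT⁴ = 5.670×10⁻⁸ × 1.94086×10¹⁶ × (81.2)⁴ = 4.78×10¹⁶ W.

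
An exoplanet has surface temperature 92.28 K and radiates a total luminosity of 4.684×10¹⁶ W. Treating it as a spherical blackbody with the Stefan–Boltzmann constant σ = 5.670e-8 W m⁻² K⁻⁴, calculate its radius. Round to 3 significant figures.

R ≈ 3.01×10⁷ m

L = 4πR²σT⁴ ⇒ R = √(L/(4πσT⁴)).
σT⁴ = 4.11162 W/m², so R = √(4.684×10¹⁶/(4π×4.11162)) = 3.01×10⁷ m.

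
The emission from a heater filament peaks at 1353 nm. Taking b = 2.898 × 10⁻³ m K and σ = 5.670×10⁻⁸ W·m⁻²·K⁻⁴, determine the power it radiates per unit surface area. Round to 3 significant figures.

Wien's law: T = b/λ_max = 2.898×10⁻³/1.353×10⁻⁶ = 2141.91 K.
Then I = σT⁴ = 5.670×10⁻⁸×(2141.91)⁴ = 1.19×10⁶ W/m².

I ≈ 1.19×10⁶ W/m²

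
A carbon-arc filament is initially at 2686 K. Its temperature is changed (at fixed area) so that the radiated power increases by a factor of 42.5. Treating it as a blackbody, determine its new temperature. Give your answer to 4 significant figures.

T₂ ≈ 6858 K

P ∝ T⁴, so T₂/T₁ = (P₂/P₁)^(1/4) = (42.5)^(1/4) = 2.55327.
T₂ = 2686 × 2.55327 = 6858 K.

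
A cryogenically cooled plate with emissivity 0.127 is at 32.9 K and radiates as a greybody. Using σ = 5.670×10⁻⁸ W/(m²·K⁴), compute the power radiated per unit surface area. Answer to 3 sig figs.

I ≈ 8.44×10⁻³ W/m²

Stefan–Boltzmann: I = εσT⁴ = 0.127 × 5.670×10⁻⁸ × (32.9)⁴ = 8.44×10⁻³ W/m².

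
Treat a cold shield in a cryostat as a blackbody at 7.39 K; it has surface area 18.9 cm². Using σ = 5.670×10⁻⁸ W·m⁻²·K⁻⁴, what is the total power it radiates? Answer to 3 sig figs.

P ≈ 3.20×10⁻⁷ W

Area A = 18.9 cm² = 1.89×10⁻³ m².
P = σAT⁴ = 5.670×10⁻⁸ × 1.89×10⁻³ × (7.39)⁴ = 3.20×10⁻⁷ W.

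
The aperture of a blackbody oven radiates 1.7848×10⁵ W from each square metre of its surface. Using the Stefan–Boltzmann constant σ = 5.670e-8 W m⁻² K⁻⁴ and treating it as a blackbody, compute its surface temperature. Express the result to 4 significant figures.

I = σT⁴, so T = (I/σ)^(1/4) = (1.7848×10⁵/(5.670×10⁻⁸))^(1/4) = 1332 K.

T ≈ 1332 K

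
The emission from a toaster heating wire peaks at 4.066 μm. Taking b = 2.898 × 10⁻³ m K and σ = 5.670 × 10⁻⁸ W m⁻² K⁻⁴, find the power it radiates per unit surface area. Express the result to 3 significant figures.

Wien's law: T = b/λ_max = 2.898×10⁻³/4.066×10⁻⁶ = 712.740 K.
Then I = σT⁴ = 5.670×10⁻⁸×(712.740)⁴ = 1.46×10⁴ W/m².

I ≈ 1.46×10⁴ W/m²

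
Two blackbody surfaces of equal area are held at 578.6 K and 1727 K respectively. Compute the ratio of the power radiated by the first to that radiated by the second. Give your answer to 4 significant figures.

P₁/P₂ ≈ 0.01260

With equal areas, P₁/P₂ = (T₁/T₂)⁴ = (578.6/1727)⁴ = 0.01260.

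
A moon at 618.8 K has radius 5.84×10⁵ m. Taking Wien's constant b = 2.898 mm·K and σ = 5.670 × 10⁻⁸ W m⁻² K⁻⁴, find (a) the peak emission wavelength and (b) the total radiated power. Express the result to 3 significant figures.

(a) λ_max = b/T = 2.898×10⁻³/618.8 = 4.683×10⁻⁶ m = 4.68 μm.
Surface area A = 4πR² = 4π(5.84×10⁵ m)² = 4.28584×10¹² m².
(b) P = σAT⁴ = 5.670×10⁻⁸×4.28584×10¹²×(618.8)⁴ = 3.56×10¹⁶ W.

λ_max ≈ 4.68 μm; P ≈ 3.56×10¹⁶ W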